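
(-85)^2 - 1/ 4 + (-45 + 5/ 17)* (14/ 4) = 480643/ 68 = 7068.28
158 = 158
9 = 9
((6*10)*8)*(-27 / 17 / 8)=-1620 / 17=-95.29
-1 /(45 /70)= -14 /9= -1.56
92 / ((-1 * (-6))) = 46 / 3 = 15.33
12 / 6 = 2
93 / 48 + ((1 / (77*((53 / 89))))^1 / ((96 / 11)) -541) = -19199161 / 35616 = -539.06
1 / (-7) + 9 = 62 / 7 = 8.86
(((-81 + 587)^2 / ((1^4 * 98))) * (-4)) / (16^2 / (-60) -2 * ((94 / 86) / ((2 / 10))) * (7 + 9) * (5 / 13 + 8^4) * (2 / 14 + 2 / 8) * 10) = 536715465 / 144542174378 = 0.00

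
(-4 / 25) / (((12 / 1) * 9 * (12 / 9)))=-1 / 900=-0.00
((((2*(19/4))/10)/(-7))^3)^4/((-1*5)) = -2213314919066161/283469561876480000000000000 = -0.00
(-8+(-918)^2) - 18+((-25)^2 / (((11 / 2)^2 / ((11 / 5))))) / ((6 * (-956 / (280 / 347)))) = 2306286599222 / 2736789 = 842697.99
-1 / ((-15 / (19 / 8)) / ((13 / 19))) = 13 / 120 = 0.11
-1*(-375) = 375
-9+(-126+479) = 344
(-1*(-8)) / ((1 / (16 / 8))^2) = 32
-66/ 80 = -33/ 40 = -0.82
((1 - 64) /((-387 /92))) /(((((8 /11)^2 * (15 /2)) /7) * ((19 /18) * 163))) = 409101 /2663420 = 0.15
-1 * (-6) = 6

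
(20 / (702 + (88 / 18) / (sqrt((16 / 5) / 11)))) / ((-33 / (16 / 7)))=-6065280 / 3073106113 + 960 *sqrt(55) / 279373283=-0.00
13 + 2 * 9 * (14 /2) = 139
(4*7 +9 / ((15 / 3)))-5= 124 / 5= 24.80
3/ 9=1/ 3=0.33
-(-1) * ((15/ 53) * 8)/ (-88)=-15/ 583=-0.03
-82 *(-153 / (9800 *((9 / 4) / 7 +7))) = 153 / 875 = 0.17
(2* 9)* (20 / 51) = 120 / 17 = 7.06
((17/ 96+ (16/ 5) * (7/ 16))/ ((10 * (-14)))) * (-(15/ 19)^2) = 2271/ 323456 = 0.01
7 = 7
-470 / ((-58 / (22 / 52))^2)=-28435 / 1137032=-0.03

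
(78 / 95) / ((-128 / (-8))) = 0.05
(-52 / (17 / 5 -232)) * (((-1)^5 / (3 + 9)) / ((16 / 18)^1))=-65 / 3048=-0.02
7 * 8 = 56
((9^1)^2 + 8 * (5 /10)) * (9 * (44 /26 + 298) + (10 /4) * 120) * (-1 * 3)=-9935820 /13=-764293.85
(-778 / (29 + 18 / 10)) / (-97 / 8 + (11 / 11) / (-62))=482360 / 231847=2.08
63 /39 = 21 /13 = 1.62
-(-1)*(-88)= -88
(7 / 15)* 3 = 7 / 5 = 1.40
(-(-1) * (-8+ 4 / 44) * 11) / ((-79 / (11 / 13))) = 957 / 1027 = 0.93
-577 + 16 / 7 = -4023 / 7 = -574.71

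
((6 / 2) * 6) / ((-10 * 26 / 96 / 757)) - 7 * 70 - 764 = -408534 / 65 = -6285.14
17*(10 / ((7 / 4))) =680 / 7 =97.14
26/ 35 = 0.74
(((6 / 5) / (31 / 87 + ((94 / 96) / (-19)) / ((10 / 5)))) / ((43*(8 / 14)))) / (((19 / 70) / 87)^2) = 43366373568 / 2857049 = 15178.73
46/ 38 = 23/ 19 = 1.21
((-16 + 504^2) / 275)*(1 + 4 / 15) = 38608 / 33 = 1169.94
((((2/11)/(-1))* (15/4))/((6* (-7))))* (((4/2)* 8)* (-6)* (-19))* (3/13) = 6840/1001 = 6.83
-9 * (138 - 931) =7137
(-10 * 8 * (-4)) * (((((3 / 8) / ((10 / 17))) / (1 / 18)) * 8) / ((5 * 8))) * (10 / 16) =459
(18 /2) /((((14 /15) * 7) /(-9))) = -1215 /98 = -12.40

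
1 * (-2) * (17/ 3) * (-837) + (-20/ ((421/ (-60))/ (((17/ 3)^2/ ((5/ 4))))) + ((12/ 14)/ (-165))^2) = 1789564601102/ 187208175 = 9559.22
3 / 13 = 0.23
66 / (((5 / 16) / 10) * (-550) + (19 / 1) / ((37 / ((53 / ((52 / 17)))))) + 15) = 507936 / 51641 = 9.84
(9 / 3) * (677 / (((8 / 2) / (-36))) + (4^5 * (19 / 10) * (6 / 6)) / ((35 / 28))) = -13609.56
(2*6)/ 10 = 6/ 5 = 1.20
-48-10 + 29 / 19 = -1073 / 19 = -56.47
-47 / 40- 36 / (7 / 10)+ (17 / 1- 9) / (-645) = -1900489 / 36120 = -52.62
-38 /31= -1.23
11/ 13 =0.85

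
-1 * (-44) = 44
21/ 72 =7/ 24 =0.29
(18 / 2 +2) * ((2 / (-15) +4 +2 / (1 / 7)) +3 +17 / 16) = 57893 / 240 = 241.22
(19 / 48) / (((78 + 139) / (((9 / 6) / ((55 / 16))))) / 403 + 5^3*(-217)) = -247 / 16925230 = -0.00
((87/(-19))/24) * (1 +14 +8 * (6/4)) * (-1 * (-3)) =-2349/152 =-15.45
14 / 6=7 / 3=2.33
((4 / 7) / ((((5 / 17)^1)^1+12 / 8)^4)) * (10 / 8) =6681680 / 96920887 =0.07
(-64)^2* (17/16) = 4352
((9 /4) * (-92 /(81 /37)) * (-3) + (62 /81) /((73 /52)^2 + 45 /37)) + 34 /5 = 37540562947 /129135465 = 290.71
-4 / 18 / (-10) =1 / 45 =0.02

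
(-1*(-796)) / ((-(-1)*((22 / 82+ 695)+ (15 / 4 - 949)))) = -130544 / 40997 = -3.18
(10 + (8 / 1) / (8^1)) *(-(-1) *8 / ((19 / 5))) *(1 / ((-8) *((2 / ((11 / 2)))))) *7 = -55.72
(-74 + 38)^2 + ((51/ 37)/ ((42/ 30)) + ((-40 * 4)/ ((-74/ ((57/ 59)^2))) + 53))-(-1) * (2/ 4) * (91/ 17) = 41525907333/ 30653686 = 1354.68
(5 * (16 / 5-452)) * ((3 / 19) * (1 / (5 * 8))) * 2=-1683 / 95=-17.72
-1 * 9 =-9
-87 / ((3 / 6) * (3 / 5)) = -290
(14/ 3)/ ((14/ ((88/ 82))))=44/ 123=0.36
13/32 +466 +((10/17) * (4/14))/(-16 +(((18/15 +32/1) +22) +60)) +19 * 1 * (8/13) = 733704121/1534624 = 478.10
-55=-55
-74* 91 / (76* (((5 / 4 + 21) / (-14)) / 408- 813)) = 38464608 / 352934747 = 0.11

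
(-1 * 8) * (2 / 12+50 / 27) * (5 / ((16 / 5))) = -2725 / 108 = -25.23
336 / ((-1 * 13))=-336 / 13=-25.85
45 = 45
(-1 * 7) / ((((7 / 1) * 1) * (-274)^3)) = 1 / 20570824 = 0.00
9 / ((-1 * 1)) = -9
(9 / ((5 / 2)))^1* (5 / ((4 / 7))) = 63 / 2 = 31.50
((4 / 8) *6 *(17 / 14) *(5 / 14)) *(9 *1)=2295 / 196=11.71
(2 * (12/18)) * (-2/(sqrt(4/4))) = -8/3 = -2.67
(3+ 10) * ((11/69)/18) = 143/1242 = 0.12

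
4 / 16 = 1 / 4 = 0.25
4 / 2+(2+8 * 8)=68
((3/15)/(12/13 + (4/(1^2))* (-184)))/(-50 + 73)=-13/1098940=-0.00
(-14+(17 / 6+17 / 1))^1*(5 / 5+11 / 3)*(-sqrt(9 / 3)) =-245*sqrt(3) / 9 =-47.15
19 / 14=1.36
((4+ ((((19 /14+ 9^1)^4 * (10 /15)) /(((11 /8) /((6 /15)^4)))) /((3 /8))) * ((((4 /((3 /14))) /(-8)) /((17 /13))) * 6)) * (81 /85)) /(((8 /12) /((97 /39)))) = -1026439393158 /70875805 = -14482.23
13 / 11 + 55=618 / 11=56.18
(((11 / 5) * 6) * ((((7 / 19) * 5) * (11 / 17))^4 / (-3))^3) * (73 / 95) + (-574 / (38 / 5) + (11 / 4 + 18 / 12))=-65593459215680868639937083490176313 / 882036119050788539408134576784364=-74.37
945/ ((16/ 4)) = 945/ 4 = 236.25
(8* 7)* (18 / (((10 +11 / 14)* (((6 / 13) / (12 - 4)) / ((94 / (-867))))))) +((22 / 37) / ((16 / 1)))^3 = -198770651805515 / 1131748488704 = -175.63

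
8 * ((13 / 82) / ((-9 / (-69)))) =1196 / 123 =9.72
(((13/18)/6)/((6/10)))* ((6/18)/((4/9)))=65/432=0.15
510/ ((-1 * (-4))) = 255/ 2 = 127.50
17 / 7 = 2.43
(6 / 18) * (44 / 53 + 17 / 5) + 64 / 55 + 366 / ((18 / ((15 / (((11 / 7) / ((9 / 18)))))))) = 1742339 / 17490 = 99.62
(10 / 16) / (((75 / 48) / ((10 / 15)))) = 4 / 15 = 0.27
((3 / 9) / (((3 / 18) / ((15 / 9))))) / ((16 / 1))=5 / 24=0.21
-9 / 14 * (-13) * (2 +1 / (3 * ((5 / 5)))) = 39 / 2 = 19.50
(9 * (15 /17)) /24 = 45 /136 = 0.33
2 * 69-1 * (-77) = 215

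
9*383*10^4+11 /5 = 172350011 /5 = 34470002.20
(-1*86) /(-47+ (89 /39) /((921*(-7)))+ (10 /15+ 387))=-502866 /1991971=-0.25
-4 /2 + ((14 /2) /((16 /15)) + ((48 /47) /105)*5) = 24273 /5264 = 4.61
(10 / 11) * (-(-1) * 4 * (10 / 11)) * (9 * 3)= 89.26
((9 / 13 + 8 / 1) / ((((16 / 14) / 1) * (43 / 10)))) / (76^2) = 3955 / 12915136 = 0.00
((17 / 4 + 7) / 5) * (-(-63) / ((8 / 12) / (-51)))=-10843.88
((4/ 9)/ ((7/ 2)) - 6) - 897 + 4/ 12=-902.54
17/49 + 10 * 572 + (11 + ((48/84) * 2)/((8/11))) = 280913/49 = 5732.92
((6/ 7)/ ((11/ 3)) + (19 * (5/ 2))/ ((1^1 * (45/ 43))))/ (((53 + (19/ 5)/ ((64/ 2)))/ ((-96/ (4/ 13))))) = -526098560/ 1963269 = -267.97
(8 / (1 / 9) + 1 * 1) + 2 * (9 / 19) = 1405 / 19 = 73.95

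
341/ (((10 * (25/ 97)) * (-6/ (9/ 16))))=-99231/ 8000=-12.40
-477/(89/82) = -439.48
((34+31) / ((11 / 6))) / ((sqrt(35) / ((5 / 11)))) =2.72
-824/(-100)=206/25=8.24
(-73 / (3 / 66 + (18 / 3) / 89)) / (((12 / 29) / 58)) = -60103747 / 663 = -90654.22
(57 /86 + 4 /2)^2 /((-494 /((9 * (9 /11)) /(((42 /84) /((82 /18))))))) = -19350729 /20094932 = -0.96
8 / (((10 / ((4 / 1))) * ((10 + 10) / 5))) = 4 / 5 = 0.80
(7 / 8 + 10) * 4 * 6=261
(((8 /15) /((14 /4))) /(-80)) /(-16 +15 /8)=8 /59325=0.00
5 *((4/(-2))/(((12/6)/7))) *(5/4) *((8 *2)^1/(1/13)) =-9100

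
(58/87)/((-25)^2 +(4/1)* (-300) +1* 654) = 2/237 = 0.01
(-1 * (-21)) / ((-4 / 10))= -52.50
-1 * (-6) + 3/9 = 19/3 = 6.33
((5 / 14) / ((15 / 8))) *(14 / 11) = 8 / 33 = 0.24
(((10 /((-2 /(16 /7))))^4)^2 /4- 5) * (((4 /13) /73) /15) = 335544296940796 /16412388447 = 20444.57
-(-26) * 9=234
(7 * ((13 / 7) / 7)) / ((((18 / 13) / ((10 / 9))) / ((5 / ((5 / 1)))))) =845 / 567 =1.49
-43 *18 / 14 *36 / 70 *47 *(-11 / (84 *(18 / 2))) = 66693 / 3430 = 19.44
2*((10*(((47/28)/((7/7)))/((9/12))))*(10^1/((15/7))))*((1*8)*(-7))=-105280/9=-11697.78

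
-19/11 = -1.73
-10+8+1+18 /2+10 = 18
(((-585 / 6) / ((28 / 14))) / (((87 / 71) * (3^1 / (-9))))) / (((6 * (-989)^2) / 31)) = 143065 / 226924072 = 0.00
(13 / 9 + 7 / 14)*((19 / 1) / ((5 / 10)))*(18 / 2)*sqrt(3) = 665*sqrt(3) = 1151.81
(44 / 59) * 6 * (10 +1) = 2904 / 59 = 49.22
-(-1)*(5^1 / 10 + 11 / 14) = 9 / 7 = 1.29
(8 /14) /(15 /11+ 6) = 44 /567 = 0.08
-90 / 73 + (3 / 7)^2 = -3753 / 3577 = -1.05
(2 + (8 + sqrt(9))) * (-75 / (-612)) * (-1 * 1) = -325 / 204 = -1.59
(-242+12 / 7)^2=2829124 / 49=57737.22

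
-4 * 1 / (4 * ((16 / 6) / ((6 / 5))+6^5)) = -9 / 70004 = -0.00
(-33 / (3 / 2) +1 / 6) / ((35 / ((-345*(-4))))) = -6026 / 7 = -860.86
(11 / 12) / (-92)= -11 / 1104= -0.01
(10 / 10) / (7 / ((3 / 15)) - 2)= 1 / 33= 0.03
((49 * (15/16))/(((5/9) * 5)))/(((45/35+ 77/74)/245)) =16790193/9640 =1741.72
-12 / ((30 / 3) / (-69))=414 / 5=82.80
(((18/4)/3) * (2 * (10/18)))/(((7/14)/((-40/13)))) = -400/39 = -10.26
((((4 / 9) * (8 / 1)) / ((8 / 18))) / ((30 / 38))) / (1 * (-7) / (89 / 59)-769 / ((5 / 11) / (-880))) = 13528 / 1987520445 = 0.00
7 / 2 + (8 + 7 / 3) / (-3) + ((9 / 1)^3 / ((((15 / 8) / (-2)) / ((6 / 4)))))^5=-121439531096594248651 / 56250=-2158924997272786.64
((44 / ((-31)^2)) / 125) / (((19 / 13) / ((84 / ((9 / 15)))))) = 16016 / 456475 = 0.04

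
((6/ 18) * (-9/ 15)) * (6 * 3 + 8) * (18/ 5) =-468/ 25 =-18.72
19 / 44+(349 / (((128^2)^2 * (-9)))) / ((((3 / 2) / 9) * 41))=78416703745 / 181596585984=0.43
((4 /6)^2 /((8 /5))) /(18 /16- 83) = -4 /1179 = -0.00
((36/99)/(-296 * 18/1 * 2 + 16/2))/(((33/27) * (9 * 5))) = -0.00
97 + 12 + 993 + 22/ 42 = 23153/ 21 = 1102.52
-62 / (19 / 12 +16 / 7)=-5208 / 325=-16.02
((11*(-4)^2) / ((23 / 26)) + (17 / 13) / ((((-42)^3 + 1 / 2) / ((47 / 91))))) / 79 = 802131693646 / 318503792425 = 2.52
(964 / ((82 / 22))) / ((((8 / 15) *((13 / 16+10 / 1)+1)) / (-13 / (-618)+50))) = 1639007260 / 798147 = 2053.52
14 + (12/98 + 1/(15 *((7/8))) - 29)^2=843.52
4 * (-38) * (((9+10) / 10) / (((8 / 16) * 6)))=-1444 / 15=-96.27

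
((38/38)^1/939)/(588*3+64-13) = 1/1704285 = 0.00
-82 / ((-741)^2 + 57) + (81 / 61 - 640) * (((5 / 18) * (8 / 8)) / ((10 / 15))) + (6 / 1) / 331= -1966914361381 / 7391763572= -266.10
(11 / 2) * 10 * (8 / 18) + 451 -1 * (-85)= 5044 / 9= 560.44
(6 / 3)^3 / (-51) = -8 / 51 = -0.16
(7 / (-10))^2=49 / 100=0.49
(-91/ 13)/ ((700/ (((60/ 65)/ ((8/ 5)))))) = -3/ 520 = -0.01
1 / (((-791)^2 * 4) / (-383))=-383 / 2502724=-0.00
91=91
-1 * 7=-7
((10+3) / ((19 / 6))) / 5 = 78 / 95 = 0.82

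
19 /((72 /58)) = 15.31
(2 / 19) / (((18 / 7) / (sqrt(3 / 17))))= 7 * sqrt(51) / 2907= 0.02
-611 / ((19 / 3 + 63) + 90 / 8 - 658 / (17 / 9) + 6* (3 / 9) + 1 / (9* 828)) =19350981 / 8417185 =2.30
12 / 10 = 6 / 5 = 1.20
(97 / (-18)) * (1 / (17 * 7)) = -97 / 2142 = -0.05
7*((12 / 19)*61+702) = 98490 / 19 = 5183.68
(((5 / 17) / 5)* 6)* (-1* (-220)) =1320 / 17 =77.65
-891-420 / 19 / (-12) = -16894 / 19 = -889.16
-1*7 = -7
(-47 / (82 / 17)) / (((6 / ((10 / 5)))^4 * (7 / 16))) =-6392 / 23247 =-0.27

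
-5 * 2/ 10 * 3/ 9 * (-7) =2.33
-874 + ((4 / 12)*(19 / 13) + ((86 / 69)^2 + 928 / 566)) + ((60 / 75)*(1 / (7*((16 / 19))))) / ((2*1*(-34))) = -145125848610581 / 166749644880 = -870.32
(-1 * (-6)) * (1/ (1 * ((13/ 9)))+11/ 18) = 305/ 39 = 7.82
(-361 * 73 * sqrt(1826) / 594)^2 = 57641890547 / 16038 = 3594082.21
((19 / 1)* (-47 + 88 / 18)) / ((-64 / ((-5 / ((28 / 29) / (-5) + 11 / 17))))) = -88752325 / 644544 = -137.70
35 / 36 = 0.97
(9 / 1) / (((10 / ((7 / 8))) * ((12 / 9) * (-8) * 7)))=-27 / 2560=-0.01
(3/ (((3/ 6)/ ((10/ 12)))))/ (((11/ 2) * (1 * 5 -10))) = -2/ 11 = -0.18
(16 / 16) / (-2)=-1 / 2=-0.50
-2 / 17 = -0.12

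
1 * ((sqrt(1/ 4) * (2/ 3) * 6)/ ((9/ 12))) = 8/ 3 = 2.67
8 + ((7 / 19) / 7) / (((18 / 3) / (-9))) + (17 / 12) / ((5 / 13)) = 13229 / 1140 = 11.60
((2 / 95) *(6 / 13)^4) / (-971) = -2592 / 2634609445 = -0.00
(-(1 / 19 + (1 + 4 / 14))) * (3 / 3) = -178 / 133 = -1.34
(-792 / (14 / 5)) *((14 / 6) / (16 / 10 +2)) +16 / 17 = -9302 / 51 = -182.39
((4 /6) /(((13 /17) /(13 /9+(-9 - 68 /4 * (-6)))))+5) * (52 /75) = 24524 /405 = 60.55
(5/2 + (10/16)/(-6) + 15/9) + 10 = 225/16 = 14.06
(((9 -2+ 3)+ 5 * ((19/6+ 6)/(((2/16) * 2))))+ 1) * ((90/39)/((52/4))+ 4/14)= 319484/3549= 90.02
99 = 99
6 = 6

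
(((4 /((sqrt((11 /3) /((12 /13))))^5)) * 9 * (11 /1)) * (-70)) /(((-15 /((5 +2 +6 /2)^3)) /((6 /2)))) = 3919104000 * sqrt(143) /265837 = 176294.75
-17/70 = -0.24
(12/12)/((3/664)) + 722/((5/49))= 109454/15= 7296.93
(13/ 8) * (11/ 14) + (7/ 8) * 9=1025/ 112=9.15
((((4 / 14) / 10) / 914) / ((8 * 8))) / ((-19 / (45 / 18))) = -1 / 15559936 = -0.00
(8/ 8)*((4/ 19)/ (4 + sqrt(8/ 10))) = 20/ 361-2*sqrt(5)/ 361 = 0.04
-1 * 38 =-38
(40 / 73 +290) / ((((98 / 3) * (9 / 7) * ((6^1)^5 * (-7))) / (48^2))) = -4040 / 13797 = -0.29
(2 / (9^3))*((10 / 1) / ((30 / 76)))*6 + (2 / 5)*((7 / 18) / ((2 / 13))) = 1.43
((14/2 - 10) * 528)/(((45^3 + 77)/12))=-9504/45601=-0.21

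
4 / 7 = 0.57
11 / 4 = 2.75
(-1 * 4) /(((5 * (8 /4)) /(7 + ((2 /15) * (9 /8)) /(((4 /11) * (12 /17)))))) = -2427 /800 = -3.03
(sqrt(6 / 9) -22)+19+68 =sqrt(6) / 3+65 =65.82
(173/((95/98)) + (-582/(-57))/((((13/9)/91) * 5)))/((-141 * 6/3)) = -14588/13395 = -1.09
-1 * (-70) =70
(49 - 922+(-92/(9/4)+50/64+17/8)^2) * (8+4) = 6836.17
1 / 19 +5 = 96 / 19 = 5.05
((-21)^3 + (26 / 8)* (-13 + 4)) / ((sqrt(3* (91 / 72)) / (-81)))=3010041* sqrt(546) / 182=386453.59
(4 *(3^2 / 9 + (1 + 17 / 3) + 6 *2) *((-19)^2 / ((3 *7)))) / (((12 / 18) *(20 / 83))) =8418.18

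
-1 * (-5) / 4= 5 / 4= 1.25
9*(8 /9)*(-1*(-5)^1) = 40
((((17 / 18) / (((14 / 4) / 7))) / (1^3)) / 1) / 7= 17 / 63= 0.27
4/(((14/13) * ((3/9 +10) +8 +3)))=39/224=0.17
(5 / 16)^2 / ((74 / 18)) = 225 / 9472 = 0.02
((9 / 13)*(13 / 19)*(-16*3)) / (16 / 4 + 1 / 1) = -432 / 95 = -4.55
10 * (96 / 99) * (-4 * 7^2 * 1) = -62720 / 33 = -1900.61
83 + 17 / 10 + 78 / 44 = 4756 / 55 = 86.47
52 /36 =13 /9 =1.44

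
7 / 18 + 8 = 151 / 18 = 8.39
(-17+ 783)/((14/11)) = 4213/7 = 601.86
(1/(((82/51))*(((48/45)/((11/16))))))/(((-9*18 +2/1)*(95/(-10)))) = 0.00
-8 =-8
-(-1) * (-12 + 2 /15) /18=-89 /135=-0.66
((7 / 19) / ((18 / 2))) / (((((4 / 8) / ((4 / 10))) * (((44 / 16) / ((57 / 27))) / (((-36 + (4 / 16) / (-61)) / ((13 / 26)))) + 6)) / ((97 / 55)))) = 9544024 / 988485795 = 0.01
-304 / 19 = -16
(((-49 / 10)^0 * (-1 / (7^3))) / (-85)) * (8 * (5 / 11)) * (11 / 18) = 4 / 52479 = 0.00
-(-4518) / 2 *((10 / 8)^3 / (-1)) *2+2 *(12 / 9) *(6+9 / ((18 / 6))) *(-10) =-9064.22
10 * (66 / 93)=220 / 31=7.10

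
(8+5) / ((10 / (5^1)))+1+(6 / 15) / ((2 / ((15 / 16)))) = 123 / 16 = 7.69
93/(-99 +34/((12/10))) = -279/212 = -1.32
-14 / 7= -2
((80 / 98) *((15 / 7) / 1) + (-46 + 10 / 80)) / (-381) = 121081 / 1045464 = 0.12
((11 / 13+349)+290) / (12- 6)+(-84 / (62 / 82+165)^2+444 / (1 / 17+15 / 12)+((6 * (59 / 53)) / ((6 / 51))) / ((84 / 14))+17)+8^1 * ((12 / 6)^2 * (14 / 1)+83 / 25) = 50282818013150803 / 53102777976300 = 946.90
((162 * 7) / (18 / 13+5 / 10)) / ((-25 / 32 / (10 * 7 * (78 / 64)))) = -328536 / 5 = -65707.20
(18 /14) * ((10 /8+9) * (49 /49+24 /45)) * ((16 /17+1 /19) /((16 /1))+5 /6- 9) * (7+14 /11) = -1354.82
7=7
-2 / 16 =-0.12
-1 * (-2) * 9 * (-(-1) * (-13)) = -234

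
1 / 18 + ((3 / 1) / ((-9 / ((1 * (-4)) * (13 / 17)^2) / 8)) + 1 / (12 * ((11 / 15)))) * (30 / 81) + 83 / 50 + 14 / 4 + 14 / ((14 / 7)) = 93780271 / 6437475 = 14.57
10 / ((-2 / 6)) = -30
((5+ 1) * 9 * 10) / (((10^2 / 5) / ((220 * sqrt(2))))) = 5940 * sqrt(2) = 8400.43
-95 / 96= -0.99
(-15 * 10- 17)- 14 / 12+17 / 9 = -2993 / 18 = -166.28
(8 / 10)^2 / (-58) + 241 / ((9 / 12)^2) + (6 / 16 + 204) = 632.81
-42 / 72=-7 / 12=-0.58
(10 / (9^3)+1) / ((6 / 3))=739 / 1458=0.51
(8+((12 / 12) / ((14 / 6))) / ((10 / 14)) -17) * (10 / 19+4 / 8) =-819 / 95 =-8.62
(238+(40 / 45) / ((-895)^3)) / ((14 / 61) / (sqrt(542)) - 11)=-17033748021990453842 / 787273435926232875 - 655717006362334 * sqrt(542) / 787273435926232875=-21.66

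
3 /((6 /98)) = 49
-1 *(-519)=519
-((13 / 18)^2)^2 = -28561 / 104976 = -0.27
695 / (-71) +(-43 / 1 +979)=65761 / 71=926.21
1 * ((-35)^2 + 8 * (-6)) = 1177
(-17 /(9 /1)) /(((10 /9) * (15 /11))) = -187 /150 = -1.25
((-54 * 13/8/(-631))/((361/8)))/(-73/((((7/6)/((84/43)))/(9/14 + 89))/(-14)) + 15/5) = 10062/500867534173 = 0.00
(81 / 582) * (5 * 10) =675 / 97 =6.96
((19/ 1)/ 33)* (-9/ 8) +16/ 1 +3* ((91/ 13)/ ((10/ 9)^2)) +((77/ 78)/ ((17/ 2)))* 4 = 47881211/ 1458600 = 32.83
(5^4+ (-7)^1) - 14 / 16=4937 / 8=617.12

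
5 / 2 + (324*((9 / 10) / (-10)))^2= 1066007 / 1250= 852.81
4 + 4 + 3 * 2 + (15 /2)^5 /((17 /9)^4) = 5019676783 /2672672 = 1878.15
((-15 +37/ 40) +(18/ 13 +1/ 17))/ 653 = -171/ 8840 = -0.02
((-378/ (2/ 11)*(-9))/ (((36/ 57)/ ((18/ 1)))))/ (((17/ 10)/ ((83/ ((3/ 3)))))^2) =367365225150/ 289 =1271159948.62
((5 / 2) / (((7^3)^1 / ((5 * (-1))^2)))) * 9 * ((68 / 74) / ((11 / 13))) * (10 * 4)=9945000 / 139601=71.24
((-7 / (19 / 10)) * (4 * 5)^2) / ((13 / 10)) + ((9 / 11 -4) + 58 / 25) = -77058539 / 67925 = -1134.47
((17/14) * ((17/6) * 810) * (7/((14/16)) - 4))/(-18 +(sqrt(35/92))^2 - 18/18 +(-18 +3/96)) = -57430080/188503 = -304.66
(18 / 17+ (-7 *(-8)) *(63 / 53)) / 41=60930 / 36941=1.65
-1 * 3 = -3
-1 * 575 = -575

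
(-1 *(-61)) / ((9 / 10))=610 / 9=67.78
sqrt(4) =2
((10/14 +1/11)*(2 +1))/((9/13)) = 806/231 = 3.49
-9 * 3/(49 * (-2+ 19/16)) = 432/637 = 0.68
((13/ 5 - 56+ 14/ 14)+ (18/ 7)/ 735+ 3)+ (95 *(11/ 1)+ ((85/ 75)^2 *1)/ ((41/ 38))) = 3154030526/ 3164175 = 996.79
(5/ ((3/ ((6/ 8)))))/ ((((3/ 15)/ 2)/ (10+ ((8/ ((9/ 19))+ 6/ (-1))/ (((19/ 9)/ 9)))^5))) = 6671952700792775/ 2476099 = 2694541979.46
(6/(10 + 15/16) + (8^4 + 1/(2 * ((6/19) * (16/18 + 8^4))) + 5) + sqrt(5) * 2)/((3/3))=2 * sqrt(5) + 105862619223/25810400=4106.02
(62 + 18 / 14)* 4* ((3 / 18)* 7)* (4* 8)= 28352 / 3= 9450.67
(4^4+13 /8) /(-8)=-2061 /64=-32.20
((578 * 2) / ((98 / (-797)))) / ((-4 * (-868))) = -230333 / 85064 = -2.71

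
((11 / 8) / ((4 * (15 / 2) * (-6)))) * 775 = -1705 / 288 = -5.92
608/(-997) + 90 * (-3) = -269798/997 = -270.61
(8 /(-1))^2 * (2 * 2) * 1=256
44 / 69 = 0.64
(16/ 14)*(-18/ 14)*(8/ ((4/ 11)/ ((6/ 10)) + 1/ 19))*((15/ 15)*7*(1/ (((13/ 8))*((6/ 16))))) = -7704576/ 37583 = -205.00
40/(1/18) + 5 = 725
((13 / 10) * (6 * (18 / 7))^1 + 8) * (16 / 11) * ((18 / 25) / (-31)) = -0.95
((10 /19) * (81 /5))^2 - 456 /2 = -56064 /361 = -155.30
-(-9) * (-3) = -27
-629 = -629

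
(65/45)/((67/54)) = 1.16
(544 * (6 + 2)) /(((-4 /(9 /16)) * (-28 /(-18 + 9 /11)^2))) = 780759 /121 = 6452.55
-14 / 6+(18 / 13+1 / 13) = -34 / 39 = -0.87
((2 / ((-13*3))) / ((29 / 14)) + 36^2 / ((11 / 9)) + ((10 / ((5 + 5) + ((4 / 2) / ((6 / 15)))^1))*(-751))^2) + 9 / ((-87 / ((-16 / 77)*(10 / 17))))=1118031666464 / 4441437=251727.46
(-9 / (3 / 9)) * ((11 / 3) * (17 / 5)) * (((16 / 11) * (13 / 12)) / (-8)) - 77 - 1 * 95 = -1057 / 10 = -105.70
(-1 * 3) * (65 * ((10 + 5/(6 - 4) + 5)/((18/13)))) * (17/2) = -502775/24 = -20948.96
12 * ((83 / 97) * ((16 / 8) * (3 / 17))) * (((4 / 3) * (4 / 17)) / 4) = 7968 / 28033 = 0.28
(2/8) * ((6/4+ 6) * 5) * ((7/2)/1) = 525/16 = 32.81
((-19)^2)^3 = 47045881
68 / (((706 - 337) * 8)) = 17 / 738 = 0.02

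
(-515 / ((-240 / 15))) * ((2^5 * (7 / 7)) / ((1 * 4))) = 257.50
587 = 587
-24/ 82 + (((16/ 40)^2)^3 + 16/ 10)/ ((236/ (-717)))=-195264102/ 37796875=-5.17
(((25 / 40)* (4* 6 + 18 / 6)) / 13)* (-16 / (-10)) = 27 / 13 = 2.08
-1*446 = -446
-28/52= -7/13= -0.54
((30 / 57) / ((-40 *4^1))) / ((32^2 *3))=-1 / 933888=-0.00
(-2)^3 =-8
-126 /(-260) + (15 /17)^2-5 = -140393 /37570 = -3.74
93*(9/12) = 69.75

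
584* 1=584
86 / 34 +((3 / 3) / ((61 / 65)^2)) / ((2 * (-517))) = 165371277 / 65407738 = 2.53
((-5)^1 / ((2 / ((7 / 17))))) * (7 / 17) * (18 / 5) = -441 / 289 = -1.53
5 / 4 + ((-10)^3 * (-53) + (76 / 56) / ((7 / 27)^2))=72745417 / 1372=53021.44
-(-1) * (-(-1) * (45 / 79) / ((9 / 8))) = 40 / 79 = 0.51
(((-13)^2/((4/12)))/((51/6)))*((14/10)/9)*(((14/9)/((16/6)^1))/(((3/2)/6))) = 21.65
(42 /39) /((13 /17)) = 238 /169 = 1.41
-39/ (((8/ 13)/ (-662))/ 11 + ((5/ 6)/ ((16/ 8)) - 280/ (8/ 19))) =0.06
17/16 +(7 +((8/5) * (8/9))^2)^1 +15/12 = 367261/32400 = 11.34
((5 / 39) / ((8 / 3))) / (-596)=-0.00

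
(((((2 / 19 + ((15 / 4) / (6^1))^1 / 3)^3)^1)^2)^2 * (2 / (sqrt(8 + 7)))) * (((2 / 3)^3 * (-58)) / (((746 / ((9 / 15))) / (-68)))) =0.00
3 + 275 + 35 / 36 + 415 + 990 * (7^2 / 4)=461573 / 36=12821.47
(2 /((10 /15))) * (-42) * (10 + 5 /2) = -1575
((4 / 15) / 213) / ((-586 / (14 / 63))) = -0.00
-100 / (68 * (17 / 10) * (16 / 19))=-2375 / 2312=-1.03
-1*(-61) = 61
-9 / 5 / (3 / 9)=-27 / 5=-5.40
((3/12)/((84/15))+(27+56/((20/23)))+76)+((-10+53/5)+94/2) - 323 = -12091/112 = -107.96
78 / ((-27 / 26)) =-75.11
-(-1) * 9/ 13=9/ 13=0.69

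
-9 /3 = -3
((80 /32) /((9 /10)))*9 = 25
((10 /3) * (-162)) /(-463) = 540 /463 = 1.17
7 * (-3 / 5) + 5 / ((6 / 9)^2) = 141 / 20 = 7.05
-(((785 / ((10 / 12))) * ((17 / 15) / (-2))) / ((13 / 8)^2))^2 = -29178105856 / 714025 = -40864.26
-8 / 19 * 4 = -32 / 19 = -1.68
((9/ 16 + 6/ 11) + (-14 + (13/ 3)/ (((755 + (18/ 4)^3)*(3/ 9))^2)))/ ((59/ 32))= -207927381626/ 29736765289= -6.99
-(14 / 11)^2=-196 / 121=-1.62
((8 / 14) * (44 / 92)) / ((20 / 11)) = 121 / 805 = 0.15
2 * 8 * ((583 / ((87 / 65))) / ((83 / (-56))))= -33953920 / 7221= -4702.11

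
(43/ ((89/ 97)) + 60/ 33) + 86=131855/ 979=134.68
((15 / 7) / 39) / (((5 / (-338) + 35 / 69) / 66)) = 7.36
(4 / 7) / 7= 4 / 49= 0.08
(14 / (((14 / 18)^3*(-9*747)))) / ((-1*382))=9 / 776797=0.00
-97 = -97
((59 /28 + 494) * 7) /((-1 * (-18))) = 13891 /72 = 192.93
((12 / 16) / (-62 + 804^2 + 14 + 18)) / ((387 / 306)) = 17 / 18529732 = 0.00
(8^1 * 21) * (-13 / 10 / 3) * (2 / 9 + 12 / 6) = -1456 / 9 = -161.78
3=3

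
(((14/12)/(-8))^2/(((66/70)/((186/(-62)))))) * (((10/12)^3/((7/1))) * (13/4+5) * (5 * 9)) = -153125/73728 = -2.08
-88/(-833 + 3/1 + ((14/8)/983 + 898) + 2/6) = -1038048/806081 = -1.29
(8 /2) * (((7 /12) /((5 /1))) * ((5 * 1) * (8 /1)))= 56 /3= 18.67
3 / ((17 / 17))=3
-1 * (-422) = 422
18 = 18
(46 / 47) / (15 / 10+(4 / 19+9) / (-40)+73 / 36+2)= 62928 / 340609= 0.18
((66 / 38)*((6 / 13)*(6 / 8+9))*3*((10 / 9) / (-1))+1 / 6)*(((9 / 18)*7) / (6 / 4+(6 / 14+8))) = -144599 / 15846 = -9.13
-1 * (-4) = 4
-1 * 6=-6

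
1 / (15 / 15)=1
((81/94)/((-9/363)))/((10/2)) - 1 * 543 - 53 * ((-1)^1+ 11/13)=-3310381/6110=-541.80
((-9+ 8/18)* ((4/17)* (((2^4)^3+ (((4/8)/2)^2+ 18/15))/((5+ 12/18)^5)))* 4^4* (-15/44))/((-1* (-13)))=9.48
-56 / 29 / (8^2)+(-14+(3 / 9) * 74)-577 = -394189 / 696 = -566.36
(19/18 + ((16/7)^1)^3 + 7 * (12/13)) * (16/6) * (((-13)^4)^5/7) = 9132914285714648444405797108/64827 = 140881334717242020213889.20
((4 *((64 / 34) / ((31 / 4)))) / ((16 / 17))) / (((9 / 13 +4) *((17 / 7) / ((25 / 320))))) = 455 / 64294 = 0.01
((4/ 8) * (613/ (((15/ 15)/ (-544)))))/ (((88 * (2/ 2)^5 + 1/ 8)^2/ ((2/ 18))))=-10671104/ 4473225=-2.39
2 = 2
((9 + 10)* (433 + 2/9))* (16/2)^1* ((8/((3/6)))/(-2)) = -4741184/9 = -526798.22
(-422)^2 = 178084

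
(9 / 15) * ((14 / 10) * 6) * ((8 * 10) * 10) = 4032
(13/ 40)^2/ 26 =13/ 3200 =0.00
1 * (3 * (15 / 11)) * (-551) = -24795 / 11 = -2254.09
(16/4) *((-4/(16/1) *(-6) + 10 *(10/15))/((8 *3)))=49/36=1.36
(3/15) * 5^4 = 125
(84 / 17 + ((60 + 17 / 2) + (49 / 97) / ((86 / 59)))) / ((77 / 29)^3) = 127604882063 / 32371385431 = 3.94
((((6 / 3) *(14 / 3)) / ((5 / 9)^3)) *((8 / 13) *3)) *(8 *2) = 2612736 / 1625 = 1607.84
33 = 33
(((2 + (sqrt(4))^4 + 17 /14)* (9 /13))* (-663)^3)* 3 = -162822071997 /14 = -11630147999.79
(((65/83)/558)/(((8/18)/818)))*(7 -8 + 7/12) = -132925/123504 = -1.08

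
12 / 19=0.63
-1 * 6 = -6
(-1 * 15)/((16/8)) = -15/2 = -7.50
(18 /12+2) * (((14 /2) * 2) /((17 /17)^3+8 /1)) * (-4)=-196 /9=-21.78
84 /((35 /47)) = 564 /5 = 112.80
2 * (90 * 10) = 1800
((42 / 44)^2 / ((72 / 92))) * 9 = 10143 / 968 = 10.48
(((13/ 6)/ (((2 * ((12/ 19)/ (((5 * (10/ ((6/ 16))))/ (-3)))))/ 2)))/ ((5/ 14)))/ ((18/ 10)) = -172900/ 729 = -237.17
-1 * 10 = -10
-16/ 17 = -0.94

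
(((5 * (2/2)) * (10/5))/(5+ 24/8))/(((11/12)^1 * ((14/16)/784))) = 13440/11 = 1221.82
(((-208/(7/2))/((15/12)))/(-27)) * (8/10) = 6656/4725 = 1.41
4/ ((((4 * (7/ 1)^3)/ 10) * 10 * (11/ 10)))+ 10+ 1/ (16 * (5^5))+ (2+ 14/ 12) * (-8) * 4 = -51688588681/ 565950000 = -91.33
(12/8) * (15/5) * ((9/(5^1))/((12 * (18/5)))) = 3/16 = 0.19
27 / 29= 0.93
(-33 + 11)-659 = -681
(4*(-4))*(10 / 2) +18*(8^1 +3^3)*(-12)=-7640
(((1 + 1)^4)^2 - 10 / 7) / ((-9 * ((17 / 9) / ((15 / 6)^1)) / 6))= -26730 / 119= -224.62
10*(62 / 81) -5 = 215 / 81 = 2.65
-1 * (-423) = 423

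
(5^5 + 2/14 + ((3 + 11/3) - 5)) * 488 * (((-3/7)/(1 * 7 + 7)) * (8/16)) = -8010886/343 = -23355.35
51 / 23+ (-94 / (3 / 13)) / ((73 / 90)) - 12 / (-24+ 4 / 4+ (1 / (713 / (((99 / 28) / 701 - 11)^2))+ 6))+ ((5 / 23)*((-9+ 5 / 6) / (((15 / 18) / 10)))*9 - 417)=-124646168087090446 / 112496488134253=-1108.00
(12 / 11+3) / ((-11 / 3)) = -135 / 121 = -1.12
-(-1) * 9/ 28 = 9/ 28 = 0.32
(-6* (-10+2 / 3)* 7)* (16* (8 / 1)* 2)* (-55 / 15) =-1103872 / 3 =-367957.33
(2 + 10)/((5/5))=12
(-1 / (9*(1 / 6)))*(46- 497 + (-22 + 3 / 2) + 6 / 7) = 6589 / 21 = 313.76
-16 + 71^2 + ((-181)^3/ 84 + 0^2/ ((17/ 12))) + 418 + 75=-5466229/ 84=-65074.15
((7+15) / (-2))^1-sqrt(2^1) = -11-sqrt(2) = -12.41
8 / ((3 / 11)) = 88 / 3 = 29.33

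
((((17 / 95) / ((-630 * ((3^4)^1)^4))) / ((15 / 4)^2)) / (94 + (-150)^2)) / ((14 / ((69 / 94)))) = -391 / 359082735253206339375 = -0.00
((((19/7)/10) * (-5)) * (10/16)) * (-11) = 1045/112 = 9.33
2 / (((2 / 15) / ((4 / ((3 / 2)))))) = 40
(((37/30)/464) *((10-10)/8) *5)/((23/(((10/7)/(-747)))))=0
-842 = -842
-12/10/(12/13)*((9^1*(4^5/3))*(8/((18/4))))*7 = -745472/15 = -49698.13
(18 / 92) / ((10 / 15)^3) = 243 / 368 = 0.66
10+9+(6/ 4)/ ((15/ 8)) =99/ 5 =19.80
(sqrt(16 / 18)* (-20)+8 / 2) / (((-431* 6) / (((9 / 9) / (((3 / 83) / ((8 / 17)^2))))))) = -10624 / 1121031+106240* sqrt(2) / 3363093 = 0.04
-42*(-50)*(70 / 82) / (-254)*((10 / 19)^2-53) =699462750 / 1879727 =372.11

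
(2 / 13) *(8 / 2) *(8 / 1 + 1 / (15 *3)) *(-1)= -2888 / 585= -4.94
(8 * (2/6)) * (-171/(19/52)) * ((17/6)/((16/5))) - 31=-1136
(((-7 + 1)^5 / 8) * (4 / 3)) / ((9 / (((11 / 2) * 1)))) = -792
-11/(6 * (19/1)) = -11/114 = -0.10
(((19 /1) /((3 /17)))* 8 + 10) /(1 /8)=20912 /3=6970.67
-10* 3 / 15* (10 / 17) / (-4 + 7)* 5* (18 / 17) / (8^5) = -75 / 1183744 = -0.00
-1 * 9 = -9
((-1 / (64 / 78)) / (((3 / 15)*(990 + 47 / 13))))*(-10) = 12675 / 206672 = 0.06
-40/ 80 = -1/ 2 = -0.50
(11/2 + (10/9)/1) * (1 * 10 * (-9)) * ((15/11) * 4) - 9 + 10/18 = -322136/99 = -3253.90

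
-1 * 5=-5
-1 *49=-49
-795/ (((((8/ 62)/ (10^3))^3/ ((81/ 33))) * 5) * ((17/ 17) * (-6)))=333054070312500/ 11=30277642755681.82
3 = 3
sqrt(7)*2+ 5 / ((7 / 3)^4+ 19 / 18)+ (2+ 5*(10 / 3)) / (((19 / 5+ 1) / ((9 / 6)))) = 11.29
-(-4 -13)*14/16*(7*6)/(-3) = -833/4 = -208.25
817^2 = 667489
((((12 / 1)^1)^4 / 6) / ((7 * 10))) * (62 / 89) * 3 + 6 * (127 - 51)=1741848 / 3115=559.18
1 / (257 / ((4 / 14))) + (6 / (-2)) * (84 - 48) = -194290 / 1799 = -108.00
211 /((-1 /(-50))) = 10550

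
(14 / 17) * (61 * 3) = 150.71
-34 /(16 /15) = -255 /8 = -31.88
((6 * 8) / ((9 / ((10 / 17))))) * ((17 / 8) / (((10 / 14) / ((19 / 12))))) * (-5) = -665 / 9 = -73.89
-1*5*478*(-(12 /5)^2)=68832 /5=13766.40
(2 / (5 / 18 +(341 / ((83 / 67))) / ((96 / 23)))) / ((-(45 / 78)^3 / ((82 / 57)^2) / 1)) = -627777599488 / 1928788750125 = -0.33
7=7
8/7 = 1.14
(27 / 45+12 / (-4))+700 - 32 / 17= 59136 / 85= 695.72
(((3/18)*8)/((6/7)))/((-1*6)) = -0.26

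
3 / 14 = 0.21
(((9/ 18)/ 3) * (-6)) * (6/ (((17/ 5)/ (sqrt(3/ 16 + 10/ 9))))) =-5 * sqrt(187)/ 34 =-2.01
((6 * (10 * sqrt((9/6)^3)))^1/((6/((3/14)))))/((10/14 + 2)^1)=45 * sqrt(6)/76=1.45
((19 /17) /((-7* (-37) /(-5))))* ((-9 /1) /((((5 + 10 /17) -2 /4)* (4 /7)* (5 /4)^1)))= 342 /6401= 0.05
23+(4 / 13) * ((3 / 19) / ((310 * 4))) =1761113 / 76570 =23.00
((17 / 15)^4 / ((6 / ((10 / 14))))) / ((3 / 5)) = 83521 / 255150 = 0.33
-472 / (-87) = 472 / 87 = 5.43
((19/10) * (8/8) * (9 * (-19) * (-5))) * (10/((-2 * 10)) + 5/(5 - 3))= 3249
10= 10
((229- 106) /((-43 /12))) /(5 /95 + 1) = -7011 /215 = -32.61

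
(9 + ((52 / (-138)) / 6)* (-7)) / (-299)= -1954 / 61893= -0.03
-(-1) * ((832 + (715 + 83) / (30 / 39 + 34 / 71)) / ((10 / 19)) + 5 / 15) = 1789399 / 640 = 2795.94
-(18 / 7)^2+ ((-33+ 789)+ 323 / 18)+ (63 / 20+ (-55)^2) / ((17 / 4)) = 110943461 / 74970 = 1479.84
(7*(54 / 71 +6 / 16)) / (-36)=-1505 / 6816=-0.22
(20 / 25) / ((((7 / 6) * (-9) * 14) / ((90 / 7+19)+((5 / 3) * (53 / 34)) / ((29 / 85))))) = -96154 / 447615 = -0.21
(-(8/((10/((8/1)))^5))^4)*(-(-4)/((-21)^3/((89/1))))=1603281467343896576/883197784423828125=1.82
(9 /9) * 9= 9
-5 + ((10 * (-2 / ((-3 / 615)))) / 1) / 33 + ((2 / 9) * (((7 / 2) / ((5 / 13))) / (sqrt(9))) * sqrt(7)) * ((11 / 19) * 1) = 1001 * sqrt(7) / 2565 + 3935 / 33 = 120.27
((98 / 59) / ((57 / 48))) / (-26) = -784 / 14573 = -0.05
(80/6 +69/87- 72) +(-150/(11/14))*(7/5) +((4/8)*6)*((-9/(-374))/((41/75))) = -433587835/1334058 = -325.01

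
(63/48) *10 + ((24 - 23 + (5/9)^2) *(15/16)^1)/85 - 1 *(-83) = 44128/459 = 96.14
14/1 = 14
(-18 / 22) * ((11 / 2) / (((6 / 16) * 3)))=-4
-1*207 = -207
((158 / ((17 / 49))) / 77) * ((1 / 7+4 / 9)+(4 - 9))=-43924 / 1683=-26.10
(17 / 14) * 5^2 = 425 / 14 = 30.36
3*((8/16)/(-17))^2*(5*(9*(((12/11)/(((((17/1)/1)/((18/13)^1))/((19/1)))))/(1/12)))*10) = 16621200/702559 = 23.66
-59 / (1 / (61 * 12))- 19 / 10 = -431899 / 10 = -43189.90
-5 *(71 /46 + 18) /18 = -5.43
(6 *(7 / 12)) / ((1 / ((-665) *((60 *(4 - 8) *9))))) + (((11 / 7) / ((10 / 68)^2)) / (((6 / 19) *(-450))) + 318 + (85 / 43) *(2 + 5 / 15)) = 25537685947132 / 5079375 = 5027722.10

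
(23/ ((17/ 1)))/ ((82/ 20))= 230/ 697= 0.33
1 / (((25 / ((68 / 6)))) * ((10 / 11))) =0.50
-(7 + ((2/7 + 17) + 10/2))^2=-42025/49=-857.65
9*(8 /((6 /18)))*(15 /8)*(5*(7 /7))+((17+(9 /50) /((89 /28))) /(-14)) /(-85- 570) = 2025.00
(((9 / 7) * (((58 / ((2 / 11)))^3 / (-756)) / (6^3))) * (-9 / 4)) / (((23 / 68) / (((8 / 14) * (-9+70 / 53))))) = -224602910521 / 30104424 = -7460.79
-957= -957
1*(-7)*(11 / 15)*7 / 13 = -539 / 195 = -2.76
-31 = -31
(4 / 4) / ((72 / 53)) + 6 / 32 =133 / 144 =0.92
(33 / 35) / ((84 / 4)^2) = 11 / 5145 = 0.00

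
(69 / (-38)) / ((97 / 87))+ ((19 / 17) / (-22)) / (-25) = -14014504 / 8616025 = -1.63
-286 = -286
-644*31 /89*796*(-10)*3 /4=119185080 /89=1339158.20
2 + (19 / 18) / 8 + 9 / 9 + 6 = 1315 / 144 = 9.13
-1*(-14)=14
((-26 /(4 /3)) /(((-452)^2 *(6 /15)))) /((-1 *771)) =65 /210024512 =0.00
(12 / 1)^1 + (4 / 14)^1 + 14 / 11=1044 / 77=13.56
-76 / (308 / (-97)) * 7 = 1843 / 11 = 167.55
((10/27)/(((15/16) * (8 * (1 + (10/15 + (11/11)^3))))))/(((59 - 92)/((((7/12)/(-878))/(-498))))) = -7/9350025696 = -0.00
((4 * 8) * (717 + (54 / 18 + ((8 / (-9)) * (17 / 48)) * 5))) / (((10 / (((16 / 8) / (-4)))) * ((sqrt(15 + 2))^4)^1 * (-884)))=7759 / 1724463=0.00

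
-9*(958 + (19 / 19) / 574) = -4949037 / 574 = -8622.02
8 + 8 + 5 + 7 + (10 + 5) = 43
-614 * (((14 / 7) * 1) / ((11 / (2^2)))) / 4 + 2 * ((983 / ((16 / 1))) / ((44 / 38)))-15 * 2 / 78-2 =-7.90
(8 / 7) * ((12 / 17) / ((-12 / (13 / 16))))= -0.05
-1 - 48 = -49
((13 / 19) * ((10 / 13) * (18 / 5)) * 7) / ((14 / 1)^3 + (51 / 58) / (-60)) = 292320 / 60477437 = 0.00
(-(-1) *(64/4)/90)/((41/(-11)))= -88/1845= -0.05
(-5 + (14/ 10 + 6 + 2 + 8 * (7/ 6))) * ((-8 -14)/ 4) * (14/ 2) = -7931/ 15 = -528.73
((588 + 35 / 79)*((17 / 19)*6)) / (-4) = -2370837 / 3002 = -789.75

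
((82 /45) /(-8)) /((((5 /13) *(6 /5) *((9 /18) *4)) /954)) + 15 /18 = -9383 /40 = -234.58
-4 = -4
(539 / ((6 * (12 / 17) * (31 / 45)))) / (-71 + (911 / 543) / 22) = -54730599 / 21011924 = -2.60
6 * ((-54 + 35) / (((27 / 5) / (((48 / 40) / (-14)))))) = 38 / 21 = 1.81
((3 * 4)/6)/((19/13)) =26/19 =1.37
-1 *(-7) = 7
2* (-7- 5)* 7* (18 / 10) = -1512 / 5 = -302.40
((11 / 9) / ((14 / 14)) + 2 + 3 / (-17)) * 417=64774 / 51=1270.08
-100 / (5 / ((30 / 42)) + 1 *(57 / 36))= -1200 / 103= -11.65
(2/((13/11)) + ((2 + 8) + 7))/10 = 243/130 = 1.87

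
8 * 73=584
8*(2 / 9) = 16 / 9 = 1.78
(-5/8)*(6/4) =-15/16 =-0.94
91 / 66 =1.38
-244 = -244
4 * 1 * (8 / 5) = 32 / 5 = 6.40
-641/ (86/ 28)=-8974/ 43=-208.70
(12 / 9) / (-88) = -1 / 66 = -0.02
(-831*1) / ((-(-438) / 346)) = -47921 / 73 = -656.45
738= 738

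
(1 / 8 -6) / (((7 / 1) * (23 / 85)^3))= -42.36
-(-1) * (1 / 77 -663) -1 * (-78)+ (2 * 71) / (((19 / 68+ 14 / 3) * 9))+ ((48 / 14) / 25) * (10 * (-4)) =-97773772 / 166485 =-587.28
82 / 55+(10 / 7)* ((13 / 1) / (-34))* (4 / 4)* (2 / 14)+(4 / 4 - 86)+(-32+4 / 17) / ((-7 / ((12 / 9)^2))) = -3459944 / 45815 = -75.52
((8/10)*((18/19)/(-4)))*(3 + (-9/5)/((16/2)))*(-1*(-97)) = -51.00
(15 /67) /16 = 15 /1072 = 0.01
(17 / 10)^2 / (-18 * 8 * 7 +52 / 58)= -493 / 171800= -0.00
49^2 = 2401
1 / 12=0.08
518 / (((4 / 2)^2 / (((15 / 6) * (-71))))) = -91945 / 4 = -22986.25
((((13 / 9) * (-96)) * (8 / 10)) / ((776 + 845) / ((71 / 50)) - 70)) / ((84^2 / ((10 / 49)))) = -923 / 308252385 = -0.00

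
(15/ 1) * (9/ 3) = 45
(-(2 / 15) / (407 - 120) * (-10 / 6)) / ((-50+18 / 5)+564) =5 / 3342402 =0.00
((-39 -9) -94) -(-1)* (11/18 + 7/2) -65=-1826/9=-202.89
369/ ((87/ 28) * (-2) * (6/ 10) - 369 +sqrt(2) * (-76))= -673930530/ 624135481 +137415600 * sqrt(2)/ 624135481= -0.77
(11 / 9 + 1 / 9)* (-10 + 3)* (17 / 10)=-238 / 15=-15.87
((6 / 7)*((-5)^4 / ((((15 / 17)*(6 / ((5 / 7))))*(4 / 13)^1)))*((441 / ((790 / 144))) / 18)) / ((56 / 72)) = 745875 / 553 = 1348.78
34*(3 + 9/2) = 255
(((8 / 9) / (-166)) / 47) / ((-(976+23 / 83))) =4 / 34276113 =0.00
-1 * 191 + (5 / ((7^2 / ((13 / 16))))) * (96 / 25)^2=-1162387 / 6125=-189.78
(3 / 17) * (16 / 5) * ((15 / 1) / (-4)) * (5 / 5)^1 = -36 / 17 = -2.12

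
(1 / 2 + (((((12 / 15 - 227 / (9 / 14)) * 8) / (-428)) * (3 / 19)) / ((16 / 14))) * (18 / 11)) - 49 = -10513121 / 223630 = -47.01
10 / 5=2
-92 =-92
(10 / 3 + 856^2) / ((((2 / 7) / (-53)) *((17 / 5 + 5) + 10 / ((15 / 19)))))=-2038847195 / 316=-6452048.09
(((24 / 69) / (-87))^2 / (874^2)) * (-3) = -0.00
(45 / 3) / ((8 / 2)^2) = 15 / 16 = 0.94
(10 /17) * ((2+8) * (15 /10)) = 150 /17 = 8.82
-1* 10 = -10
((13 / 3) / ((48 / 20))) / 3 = 65 / 108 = 0.60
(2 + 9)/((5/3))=33/5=6.60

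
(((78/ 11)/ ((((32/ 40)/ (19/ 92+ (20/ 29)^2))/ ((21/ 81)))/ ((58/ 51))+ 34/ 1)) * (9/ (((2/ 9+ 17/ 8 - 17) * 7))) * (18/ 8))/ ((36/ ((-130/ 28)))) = 277881435/ 58451441972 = 0.00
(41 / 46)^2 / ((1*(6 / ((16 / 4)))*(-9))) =-1681 / 28566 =-0.06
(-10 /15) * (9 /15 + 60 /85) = -74 /85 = -0.87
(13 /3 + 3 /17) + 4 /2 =6.51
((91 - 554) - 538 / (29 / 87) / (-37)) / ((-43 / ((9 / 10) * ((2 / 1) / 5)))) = 139653 / 39775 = 3.51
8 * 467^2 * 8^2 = 111661568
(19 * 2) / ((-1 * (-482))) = 19 / 241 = 0.08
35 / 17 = 2.06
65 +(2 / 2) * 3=68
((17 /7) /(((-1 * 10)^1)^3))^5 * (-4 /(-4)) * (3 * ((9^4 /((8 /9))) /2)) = -251523407979 /268912000000000000000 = -0.00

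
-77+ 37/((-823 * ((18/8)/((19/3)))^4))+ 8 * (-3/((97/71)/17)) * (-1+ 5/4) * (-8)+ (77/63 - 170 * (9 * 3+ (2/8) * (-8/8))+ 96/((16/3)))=-4010.82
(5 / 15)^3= 1 / 27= 0.04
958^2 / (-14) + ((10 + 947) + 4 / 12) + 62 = -1355240 / 21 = -64535.24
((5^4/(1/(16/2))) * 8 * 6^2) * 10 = 14400000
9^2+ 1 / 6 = 487 / 6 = 81.17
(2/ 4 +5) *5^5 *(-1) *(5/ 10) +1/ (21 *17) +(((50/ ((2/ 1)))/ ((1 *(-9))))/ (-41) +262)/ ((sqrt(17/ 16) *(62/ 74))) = -12271871/ 1428 +14312044 *sqrt(17)/ 194463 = -8290.30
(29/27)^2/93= 841/67797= 0.01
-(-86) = 86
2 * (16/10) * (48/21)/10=128/175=0.73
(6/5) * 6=36/5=7.20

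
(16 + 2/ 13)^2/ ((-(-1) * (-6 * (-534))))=1225/ 15041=0.08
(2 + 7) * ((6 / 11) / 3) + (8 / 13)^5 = 7043722 / 4084223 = 1.72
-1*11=-11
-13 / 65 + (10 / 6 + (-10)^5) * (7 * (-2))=20999647 / 15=1399976.47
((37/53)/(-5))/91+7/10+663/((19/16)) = 512263893/916370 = 559.01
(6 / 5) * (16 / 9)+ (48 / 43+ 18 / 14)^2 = 10740167 / 1359015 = 7.90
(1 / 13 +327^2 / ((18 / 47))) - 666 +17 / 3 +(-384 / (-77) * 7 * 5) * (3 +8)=21876133 / 78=280463.24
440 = 440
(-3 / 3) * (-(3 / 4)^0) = 1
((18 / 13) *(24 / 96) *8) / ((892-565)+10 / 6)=54 / 6409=0.01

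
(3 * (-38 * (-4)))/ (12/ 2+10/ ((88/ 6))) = 3344/ 49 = 68.24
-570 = -570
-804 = -804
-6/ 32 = -3/ 16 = -0.19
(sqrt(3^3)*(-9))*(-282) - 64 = -64 + 7614*sqrt(3) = 13123.83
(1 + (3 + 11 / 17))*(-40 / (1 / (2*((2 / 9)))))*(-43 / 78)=271760 / 5967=45.54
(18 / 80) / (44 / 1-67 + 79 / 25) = -45 / 3968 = -0.01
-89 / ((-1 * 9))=9.89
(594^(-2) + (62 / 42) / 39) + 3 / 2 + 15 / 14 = 83779039 / 32108076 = 2.61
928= 928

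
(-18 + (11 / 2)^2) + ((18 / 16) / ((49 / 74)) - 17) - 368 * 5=-180619 / 98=-1843.05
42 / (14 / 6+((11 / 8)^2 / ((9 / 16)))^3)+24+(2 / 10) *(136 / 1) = 98237312 / 1880425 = 52.24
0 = 0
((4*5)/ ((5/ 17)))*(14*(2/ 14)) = 136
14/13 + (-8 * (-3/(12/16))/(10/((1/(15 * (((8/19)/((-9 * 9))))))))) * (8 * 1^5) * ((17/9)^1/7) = -199102/2275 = -87.52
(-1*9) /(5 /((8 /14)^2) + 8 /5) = -240 /451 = -0.53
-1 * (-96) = 96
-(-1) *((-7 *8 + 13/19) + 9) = -880/19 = -46.32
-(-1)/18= 1/18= 0.06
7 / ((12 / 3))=7 / 4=1.75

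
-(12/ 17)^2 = -144/ 289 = -0.50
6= 6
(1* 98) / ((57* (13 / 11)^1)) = 1078 / 741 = 1.45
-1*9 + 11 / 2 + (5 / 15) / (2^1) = -10 / 3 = -3.33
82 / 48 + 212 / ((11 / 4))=20803 / 264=78.80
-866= -866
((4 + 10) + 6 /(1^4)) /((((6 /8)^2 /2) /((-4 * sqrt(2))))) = -2560 * sqrt(2) /9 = -402.27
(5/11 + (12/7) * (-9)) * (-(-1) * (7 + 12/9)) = -28825/231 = -124.78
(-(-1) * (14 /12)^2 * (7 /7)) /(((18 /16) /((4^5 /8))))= 154.86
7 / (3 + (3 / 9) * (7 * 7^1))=21 / 58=0.36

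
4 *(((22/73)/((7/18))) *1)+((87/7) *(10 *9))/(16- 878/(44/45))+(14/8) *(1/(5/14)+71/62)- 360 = -351.26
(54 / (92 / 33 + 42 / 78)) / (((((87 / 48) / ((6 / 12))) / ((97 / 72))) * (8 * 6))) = 41613 / 331064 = 0.13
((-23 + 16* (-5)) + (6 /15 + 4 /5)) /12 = -509 /60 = -8.48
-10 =-10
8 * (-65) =-520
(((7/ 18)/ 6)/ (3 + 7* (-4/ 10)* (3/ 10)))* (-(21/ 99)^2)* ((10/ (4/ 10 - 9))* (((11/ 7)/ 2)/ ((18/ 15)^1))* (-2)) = -153125/ 74480472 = -0.00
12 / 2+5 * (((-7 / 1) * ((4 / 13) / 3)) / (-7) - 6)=-916 / 39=-23.49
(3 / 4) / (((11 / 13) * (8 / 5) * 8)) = 195 / 2816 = 0.07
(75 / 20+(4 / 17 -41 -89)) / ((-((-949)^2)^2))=8569 / 55153586961668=0.00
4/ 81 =0.05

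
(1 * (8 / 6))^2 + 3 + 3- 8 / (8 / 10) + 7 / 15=-79 / 45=-1.76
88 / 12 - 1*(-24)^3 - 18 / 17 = 705344 / 51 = 13830.27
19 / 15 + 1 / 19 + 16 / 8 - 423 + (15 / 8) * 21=-867097 / 2280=-380.31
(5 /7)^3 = 125 /343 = 0.36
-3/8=-0.38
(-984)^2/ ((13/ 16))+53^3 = 17427497/ 13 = 1340576.69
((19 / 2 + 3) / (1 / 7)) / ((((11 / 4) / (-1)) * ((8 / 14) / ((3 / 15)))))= -11.14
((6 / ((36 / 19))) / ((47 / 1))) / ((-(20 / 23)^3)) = -231173 / 2256000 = -0.10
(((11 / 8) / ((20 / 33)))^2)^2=17363069361 / 655360000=26.49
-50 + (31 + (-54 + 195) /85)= -1474 /85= -17.34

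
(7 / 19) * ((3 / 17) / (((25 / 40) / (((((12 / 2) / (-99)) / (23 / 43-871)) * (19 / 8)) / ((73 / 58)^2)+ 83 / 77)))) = 950650004 / 8477239975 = 0.11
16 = 16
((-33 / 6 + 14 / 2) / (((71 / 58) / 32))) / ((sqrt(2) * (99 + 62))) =1392 * sqrt(2) / 11431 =0.17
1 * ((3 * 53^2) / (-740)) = -8427 / 740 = -11.39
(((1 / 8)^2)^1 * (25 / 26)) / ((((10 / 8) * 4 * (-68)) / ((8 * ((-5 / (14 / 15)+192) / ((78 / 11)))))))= -3685 / 396032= -0.01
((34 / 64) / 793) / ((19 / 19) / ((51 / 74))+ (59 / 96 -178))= -867 / 227690125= -0.00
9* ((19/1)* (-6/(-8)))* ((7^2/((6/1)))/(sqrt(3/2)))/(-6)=-931* sqrt(6)/16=-142.53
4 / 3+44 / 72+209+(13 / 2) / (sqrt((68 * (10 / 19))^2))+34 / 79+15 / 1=219071017 / 966960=226.56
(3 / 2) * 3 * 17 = 153 / 2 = 76.50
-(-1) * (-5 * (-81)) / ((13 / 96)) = 38880 / 13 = 2990.77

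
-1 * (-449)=449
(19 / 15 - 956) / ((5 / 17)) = -243457 / 75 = -3246.09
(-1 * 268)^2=71824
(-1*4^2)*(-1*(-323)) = -5168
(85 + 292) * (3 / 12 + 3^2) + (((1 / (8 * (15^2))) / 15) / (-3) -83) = 275744249 / 81000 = 3404.25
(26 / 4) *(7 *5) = 455 / 2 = 227.50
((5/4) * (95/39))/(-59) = -475/9204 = -0.05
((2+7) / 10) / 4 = 0.22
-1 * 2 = -2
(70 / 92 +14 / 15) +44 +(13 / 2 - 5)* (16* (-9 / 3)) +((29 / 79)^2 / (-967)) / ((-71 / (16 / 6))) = -26.31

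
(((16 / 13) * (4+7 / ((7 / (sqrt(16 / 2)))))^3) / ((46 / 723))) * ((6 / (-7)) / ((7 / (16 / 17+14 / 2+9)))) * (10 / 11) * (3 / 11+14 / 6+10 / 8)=-678310502400 / 30137107 - 67831050240 * sqrt(2) / 4305301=-44788.76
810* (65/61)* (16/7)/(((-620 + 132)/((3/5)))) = -2.43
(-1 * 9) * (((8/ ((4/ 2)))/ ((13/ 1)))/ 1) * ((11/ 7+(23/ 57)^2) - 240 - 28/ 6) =22100048/ 32851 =672.74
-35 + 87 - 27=25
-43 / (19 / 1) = -43 / 19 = -2.26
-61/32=-1.91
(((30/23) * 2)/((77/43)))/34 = 1290/30107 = 0.04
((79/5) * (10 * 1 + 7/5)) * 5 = 4503/5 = 900.60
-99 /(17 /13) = -1287 /17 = -75.71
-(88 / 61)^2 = -7744 / 3721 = -2.08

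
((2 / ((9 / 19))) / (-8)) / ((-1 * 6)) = 19 / 216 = 0.09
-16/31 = -0.52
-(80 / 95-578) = 10966 / 19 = 577.16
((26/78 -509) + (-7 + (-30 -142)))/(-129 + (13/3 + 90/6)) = 2063/329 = 6.27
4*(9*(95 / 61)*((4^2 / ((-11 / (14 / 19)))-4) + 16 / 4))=-40320 / 671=-60.09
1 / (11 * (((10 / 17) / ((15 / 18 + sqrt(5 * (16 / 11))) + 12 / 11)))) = 0.71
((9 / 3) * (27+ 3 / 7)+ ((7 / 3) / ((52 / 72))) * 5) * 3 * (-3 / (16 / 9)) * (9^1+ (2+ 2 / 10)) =-362799 / 65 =-5581.52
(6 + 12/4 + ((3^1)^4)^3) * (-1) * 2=-1062900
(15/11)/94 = 0.01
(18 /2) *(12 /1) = 108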